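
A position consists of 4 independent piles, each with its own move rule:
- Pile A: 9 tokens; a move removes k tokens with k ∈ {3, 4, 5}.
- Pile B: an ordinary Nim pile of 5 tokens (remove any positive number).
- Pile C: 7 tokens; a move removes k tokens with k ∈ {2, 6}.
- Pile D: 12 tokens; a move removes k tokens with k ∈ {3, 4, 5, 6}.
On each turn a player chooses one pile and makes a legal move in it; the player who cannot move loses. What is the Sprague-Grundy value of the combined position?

5

Grundy values for pile A (subtraction set {3, 4, 5}):
k:     0  1  2  3  4  5  6  7  8  9
g(k):  0  0  0  1  1  1  2  2  0  0
So g(9) = 0.
Pile B is a plain Nim pile of size 5, so its Grundy value is 5.
Build the Grundy sequence for pile C with g(k) = mex{g(k−s) : s ∈ {2, 6}, s ≤ k}:
g(0) = mex{} = 0
g(1) = mex{} = 0
g(2) = mex{0} = 1
g(3) = mex{0} = 1
g(4) = mex{1} = 0
g(5) = mex{1} = 0
g(6) = mex{0} = 1
g(7) = mex{0} = 1
So g(7) = 1.
Grundy values for pile D (subtraction set {3, 4, 5, 6}):
g(0) = mex{} = 0
g(1) = mex{} = 0
g(2) = mex{} = 0
g(3) = mex{0} = 1
g(4) = mex{0} = 1
g(5) = mex{0} = 1
g(6) = mex{0,1} = 2
g(7) = mex{0,1} = 2
g(8) = mex{0,1} = 2
g(9) = mex{1,2} = 0
g(10) = mex{1,2} = 0
g(11) = mex{1,2} = 0
g(12) = mex{0,2} = 1
So g(12) = 1.
By the Sprague-Grundy theorem, the Grundy value of a sum of independent games is the XOR of the component values.
Combined value = 0 ⊕ 5 ⊕ 1 ⊕ 1 = 5.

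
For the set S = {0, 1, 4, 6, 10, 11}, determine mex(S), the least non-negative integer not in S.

The values 0, 1 are all present; 2 is the first non-negative integer missing from the set.

2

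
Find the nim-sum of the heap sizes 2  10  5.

Compute the nim-sum pairwise:
2 ⊕ 10 = 8
8 ⊕ 5 = 13

13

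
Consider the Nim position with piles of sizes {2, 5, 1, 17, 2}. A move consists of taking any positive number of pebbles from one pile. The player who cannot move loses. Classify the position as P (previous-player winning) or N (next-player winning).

Nim-sum: 2 ⊕ 5 ⊕ 1 ⊕ 17 ⊕ 2 = 21.
The nim-sum is 21 ≠ 0, so this is an N-position: the player to move can win.

N-position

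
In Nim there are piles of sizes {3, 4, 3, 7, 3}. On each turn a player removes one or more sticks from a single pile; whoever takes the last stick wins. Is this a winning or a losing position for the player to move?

Losing position

Write each in binary and XOR column by column:
  011  (3)
  100  (4)
  011  (3)
  111  (7)
  011  (3)
  ---
  000  (0)
The nim-sum is 0, so this is a P-position: the player to move is in a losing position under optimal play.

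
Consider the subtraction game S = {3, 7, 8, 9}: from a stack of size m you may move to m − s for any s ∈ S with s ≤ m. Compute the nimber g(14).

Grundy values for subtraction set {3, 7, 8, 9}:
k:     0  1  2  3  4  5  6  7  8  9 10 11 12 13 14
g(k):  0  0  0  1  1  1  0  2  2  1  3  3  0  2  4
So g(14) = 4.

4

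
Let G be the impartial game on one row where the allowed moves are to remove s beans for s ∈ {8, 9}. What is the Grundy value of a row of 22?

0

Compute g(0), g(1), … for moves {8, 9}:
k:     0  1  2  3  4  5  6  7  8  9 10 11 12 13 14 15 16 17 18 19 20 21 22
g(k):  0  0  0  0  0  0  0  0  1  1  1  1  1  1  1  1  2  0  0  0  0  0  0
So g(22) = 0.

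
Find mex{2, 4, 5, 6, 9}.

0 is not in the set, so the mex is 0.

0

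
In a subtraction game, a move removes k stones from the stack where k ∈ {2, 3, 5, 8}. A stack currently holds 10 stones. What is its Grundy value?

Build the Grundy sequence with g(k) = mex{g(k−s) : s ∈ {2, 3, 5, 8}, s ≤ k}:
g(0) = mex{} = 0
g(1) = mex{} = 0
g(2) = mex{0} = 1
g(3) = mex{0} = 1
g(4) = mex{0,1} = 2
g(5) = mex{0,1} = 2
g(6) = mex{0,1,2} = 3
g(7) = mex{1,2} = 0
g(8) = mex{0,1,2,3} = 4
g(9) = mex{0,2,3} = 1
g(10) = mex{0,1,2,4} = 3
So g(10) = 3.

3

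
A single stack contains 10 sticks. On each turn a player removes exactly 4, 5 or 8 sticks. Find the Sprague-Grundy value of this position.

Grundy values for subtraction set {4, 5, 8}:
g(0) = mex{} = 0
g(1) = mex{} = 0
g(2) = mex{} = 0
g(3) = mex{} = 0
g(4) = mex{0} = 1
g(5) = mex{0} = 1
g(6) = mex{0} = 1
g(7) = mex{0} = 1
g(8) = mex{0,1} = 2
g(9) = mex{0,1} = 2
g(10) = mex{0,1} = 2
So g(10) = 2.

2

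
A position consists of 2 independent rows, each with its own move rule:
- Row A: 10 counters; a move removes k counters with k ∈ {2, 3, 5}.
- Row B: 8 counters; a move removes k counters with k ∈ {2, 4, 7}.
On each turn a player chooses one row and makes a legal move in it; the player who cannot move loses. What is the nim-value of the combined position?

0

Grundy values for row A (subtraction set {2, 3, 5}):
k:     0  1  2  3  4  5  6  7  8  9 10
g(k):  0  0  1  1  2  2  3  0  0  1  1
So g(10) = 1.
Build the Grundy sequence for row B with g(k) = mex{g(k−s) : s ∈ {2, 4, 7}, s ≤ k}:
k:     0  1  2  3  4  5  6  7  8
g(k):  0  0  1  1  2  2  0  3  1
So g(8) = 1.
The value of a disjunctive sum is the nim-sum of the parts.
Combined value = 1 XOR 1 = 0.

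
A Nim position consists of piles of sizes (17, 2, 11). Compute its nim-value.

24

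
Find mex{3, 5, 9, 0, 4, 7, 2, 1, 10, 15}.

6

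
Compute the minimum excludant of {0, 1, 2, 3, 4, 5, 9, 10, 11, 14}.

The values 0, 1, 2, 3, 4, 5 are all present; 6 is the first non-negative integer missing from the set.

6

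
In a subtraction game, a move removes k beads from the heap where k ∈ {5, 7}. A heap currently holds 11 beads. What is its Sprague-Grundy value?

2

Compute g(0), g(1), … for moves {5, 7}:
k:     0  1  2  3  4  5  6  7  8  9 10 11
g(k):  0  0  0  0  0  1  1  1  1  1  2  2
So g(11) = 2.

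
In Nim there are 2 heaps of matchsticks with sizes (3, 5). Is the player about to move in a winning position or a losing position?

Compute the nim-sum pairwise:
3 XOR 5 = 6
The nim-sum is 6 ≠ 0, so this is an N-position: the player to move can win.

Winning position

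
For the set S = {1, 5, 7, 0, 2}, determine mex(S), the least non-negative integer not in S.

The values 0, 1, 2 are all present; 3 is the first non-negative integer missing from the set.

3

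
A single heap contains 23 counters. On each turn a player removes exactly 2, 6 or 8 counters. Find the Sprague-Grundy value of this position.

2

Compute g(0), g(1), … for moves {2, 6, 8}:
k:     0  1  2  3  4  5  6  7  8  9 10 11 12 13 14 15 16 17 18 19 20 21 22 23
g(k):  0  0  1  1  0  0  1  1  2  2  3  3  2  2  0  0  1  1  0  0  1  1  2  2
So g(23) = 2.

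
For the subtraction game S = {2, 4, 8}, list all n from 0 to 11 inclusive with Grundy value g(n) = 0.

0, 1, 6, 7

Compute g(0), g(1), … for moves {2, 4, 8}:
k:     0  1  2  3  4  5  6  7  8  9 10 11
g(k):  0  0  1  1  2  2  0  0  1  1  2  2
The P-positions (g = 0) in 0..11 are 0, 1, 6, 7.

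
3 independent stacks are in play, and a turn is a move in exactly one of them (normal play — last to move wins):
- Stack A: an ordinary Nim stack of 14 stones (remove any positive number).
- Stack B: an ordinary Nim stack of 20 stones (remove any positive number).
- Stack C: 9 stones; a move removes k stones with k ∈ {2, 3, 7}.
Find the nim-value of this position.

Stack A is a plain Nim stack of size 14, so its Grundy value is 14.
Stack B is a plain Nim stack of size 20, so its Grundy value is 20.
Grundy values for stack C (subtraction set {2, 3, 7}):
g(0) = mex{} = 0
g(1) = mex{} = 0
g(2) = mex{0} = 1
g(3) = mex{0} = 1
g(4) = mex{0,1} = 2
g(5) = mex{1} = 0
g(6) = mex{1,2} = 0
g(7) = mex{0,2} = 1
g(8) = mex{0} = 1
g(9) = mex{0,1} = 2
So g(9) = 2.
By the Sprague-Grundy theorem, the Grundy value of a sum of independent games is the XOR of the component values.
Combined value = 14 ⊕ 20 ⊕ 2 = 24.

24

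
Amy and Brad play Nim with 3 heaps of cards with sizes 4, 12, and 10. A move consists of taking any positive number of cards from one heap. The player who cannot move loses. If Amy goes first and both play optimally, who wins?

Compute the nim-sum pairwise:
4 XOR 12 = 8
8 XOR 10 = 2
The nim-sum is 2 ≠ 0, so this is an N-position: the player to move can win; Amy has a winning move.

Amy wins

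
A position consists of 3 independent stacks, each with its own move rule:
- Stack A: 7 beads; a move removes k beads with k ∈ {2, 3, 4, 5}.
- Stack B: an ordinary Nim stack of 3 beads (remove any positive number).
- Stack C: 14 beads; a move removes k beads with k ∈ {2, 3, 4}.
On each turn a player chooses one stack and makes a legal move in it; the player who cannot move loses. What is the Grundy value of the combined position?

Grundy values for stack A (subtraction set {2, 3, 4, 5}):
g(0) = mex{} = 0
g(1) = mex{} = 0
g(2) = mex{0} = 1
g(3) = mex{0} = 1
g(4) = mex{0,1} = 2
g(5) = mex{0,1} = 2
g(6) = mex{0,1,2} = 3
g(7) = mex{1,2} = 0
So g(7) = 0.
Stack B is a plain Nim stack of size 3, so its Grundy value is 3.
For stack C, compute g(0), g(1), … with moves {2, 3, 4}:
g(0) = mex{} = 0
g(1) = mex{} = 0
g(2) = mex{0} = 1
g(3) = mex{0} = 1
g(4) = mex{0,1} = 2
g(5) = mex{0,1} = 2
g(6) = mex{1,2} = 0
g(7) = mex{1,2} = 0
g(8) = mex{0,2} = 1
g(9) = mex{0,2} = 1
g(10) = mex{0,1} = 2
g(11) = mex{0,1} = 2
g(12) = mex{1,2} = 0
g(13) = mex{1,2} = 0
g(14) = mex{0,2} = 1
So g(14) = 1.
The value of a disjunctive sum is the nim-sum of the parts.
Combined value = 0 ⊕ 3 ⊕ 1 = 2.

2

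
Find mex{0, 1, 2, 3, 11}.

The values 0, 1, 2, 3 are all present; 4 is the first non-negative integer missing from the set.

4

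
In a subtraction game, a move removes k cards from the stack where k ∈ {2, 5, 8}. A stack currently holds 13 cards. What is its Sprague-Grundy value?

1

Build the Grundy sequence with g(k) = mex{g(k−s) : s ∈ {2, 5, 8}, s ≤ k}:
k:     0  1  2  3  4  5  6  7  8  9 10 11 12 13
g(k):  0  0  1  1  0  2  1  0  2  1  0  0  1  1
So g(13) = 1.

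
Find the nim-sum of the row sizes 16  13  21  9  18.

19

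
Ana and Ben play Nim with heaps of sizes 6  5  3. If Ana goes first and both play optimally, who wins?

Nim-sum: 6 ^ 5 ^ 3 = 0.
The nim-sum is 0, so this is a P-position: the player to move is in a losing position under optimal play; Ana is about to move from it and so loses — Ben wins.

Ben wins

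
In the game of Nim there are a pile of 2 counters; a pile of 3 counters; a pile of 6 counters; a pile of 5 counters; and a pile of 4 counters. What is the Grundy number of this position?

Nim-sum: 2 ^ 3 ^ 6 ^ 5 ^ 4 = 6.

6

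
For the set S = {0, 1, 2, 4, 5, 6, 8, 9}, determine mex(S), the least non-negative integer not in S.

3

The values 0, 1, 2 are all present; 3 is the first non-negative integer missing from the set.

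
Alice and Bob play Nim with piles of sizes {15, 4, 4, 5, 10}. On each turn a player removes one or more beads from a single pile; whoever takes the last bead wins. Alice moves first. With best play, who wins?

Bob wins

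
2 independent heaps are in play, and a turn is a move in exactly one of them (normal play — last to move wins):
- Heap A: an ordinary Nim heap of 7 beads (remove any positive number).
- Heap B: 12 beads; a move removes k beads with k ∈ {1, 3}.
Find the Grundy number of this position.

7

Heap A is a plain Nim heap of size 7, so its Grundy value is 7.
Grundy values for heap B (subtraction set {1, 3}):
g(0) = mex{} = 0
g(1) = mex{0} = 1
g(2) = mex{1} = 0
g(3) = mex{0} = 1
g(4) = mex{1} = 0
g(5) = mex{0} = 1
g(6) = mex{1} = 0
g(7) = mex{0} = 1
g(8) = mex{1} = 0
g(9) = mex{0} = 1
g(10) = mex{1} = 0
g(11) = mex{0} = 1
g(12) = mex{1} = 0
So g(12) = 0.
The value of a disjunctive sum is the nim-sum of the parts.
Combined value = 7 ⊕ 0 = 7.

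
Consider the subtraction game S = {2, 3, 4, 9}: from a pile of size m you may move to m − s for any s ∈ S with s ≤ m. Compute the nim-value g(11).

Grundy values for subtraction set {2, 3, 4, 9}:
k:     0  1  2  3  4  5  6  7  8  9 10 11
g(k):  0  0  1  1  2  2  0  0  1  1  2  2
So g(11) = 2.

2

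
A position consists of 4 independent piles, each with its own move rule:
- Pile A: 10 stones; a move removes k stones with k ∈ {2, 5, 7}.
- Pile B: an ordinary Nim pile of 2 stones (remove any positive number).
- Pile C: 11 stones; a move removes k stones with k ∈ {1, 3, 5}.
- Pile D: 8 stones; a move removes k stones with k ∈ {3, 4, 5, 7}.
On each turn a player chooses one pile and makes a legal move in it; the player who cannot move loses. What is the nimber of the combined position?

Build the Grundy sequence for pile A with g(k) = mex{g(k−s) : s ∈ {2, 5, 7}, s ≤ k}:
k:     0  1  2  3  4  5  6  7  8  9 10
g(k):  0  0  1  1  0  2  1  3  2  2  0
So g(10) = 0.
Pile B is a plain Nim pile of size 2, so its Grundy value is 2.
Build the Grundy sequence for pile C with g(k) = mex{g(k−s) : s ∈ {1, 3, 5}, s ≤ k}:
k:     0  1  2  3  4  5  6  7  8  9 10 11
g(k):  0  1  0  1  0  1  0  1  0  1  0  1
So g(11) = 1.
For pile D, compute g(0), g(1), … with moves {3, 4, 5, 7}:
k:     0  1  2  3  4  5  6  7  8
g(k):  0  0  0  1  1  1  2  2  2
So g(8) = 2.
By the Sprague-Grundy theorem, the Grundy value of a sum of independent games is the XOR of the component values.
Combined value = 0 XOR 2 XOR 1 XOR 2 = 1.

1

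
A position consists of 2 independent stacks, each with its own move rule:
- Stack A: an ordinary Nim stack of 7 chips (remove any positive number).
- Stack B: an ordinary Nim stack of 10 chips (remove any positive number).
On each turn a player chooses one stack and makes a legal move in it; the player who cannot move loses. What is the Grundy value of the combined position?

Stack A is a plain Nim stack of size 7, so its Grundy value is 7.
Stack B is a plain Nim stack of size 10, so its Grundy value is 10.
By the Sprague-Grundy theorem, the Grundy value of a sum of independent games is the XOR of the component values.
Combined value = 7 ⊕ 10 = 13.

13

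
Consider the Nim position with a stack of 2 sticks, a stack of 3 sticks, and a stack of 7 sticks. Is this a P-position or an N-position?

N-position

Nim-sum: 2 XOR 3 XOR 7 = 6.
The nim-sum is 6 ≠ 0, so this is an N-position: the player to move can win.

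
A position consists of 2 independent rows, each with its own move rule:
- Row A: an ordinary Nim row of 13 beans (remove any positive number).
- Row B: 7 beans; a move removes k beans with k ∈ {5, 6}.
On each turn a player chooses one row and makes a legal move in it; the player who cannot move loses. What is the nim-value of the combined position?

12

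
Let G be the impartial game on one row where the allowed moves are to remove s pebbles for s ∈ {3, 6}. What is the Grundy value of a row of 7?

2

Build the Grundy sequence with g(k) = mex{g(k−s) : s ∈ {3, 6}, s ≤ k}:
g(0) = mex{} = 0
g(1) = mex{} = 0
g(2) = mex{} = 0
g(3) = mex{0} = 1
g(4) = mex{0} = 1
g(5) = mex{0} = 1
g(6) = mex{0,1} = 2
g(7) = mex{0,1} = 2
So g(7) = 2.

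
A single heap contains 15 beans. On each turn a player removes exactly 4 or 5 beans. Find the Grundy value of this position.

Compute g(0), g(1), … for moves {4, 5}:
k:     0  1  2  3  4  5  6  7  8  9 10 11 12 13 14 15
g(k):  0  0  0  0  1  1  1  1  2  0  0  0  0  1  1  1
So g(15) = 1.

1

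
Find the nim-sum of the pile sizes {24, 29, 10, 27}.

Compute the nim-sum pairwise:
24 ⊕ 29 = 5
5 ⊕ 10 = 15
15 ⊕ 27 = 20

20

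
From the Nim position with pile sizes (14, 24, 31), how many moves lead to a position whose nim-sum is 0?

3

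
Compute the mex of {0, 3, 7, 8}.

1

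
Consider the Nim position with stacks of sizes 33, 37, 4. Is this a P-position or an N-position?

P-position

In binary:
  100001  (33)
  100101  (37)
  000100  (4)
  ------
  000000  (0)
The nim-sum is 0, so this is a P-position: the player to move is in a losing position under optimal play.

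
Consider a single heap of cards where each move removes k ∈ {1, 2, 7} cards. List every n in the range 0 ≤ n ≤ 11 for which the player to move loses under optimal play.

0, 3, 6, 9

Compute g(0), g(1), … for moves {1, 2, 7}:
g(0) = mex{} = 0
g(1) = mex{0} = 1
g(2) = mex{0,1} = 2
g(3) = mex{1,2} = 0
g(4) = mex{0,2} = 1
g(5) = mex{0,1} = 2
g(6) = mex{1,2} = 0
g(7) = mex{0,2} = 1
g(8) = mex{0,1} = 2
g(9) = mex{1,2} = 0
g(10) = mex{0,2} = 1
g(11) = mex{0,1} = 2
The P-positions (g = 0) in 0..11 are 0, 3, 6, 9.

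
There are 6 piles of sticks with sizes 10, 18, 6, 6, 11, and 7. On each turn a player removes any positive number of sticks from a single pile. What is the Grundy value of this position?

20

Compute the nim-sum pairwise:
10 ⊕ 18 = 24
24 ⊕ 6 = 30
30 ⊕ 6 = 24
24 ⊕ 11 = 19
19 ⊕ 7 = 20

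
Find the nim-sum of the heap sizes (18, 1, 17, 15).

Compute the nim-sum pairwise:
18 ^ 1 = 19
19 ^ 17 = 2
2 ^ 15 = 13

13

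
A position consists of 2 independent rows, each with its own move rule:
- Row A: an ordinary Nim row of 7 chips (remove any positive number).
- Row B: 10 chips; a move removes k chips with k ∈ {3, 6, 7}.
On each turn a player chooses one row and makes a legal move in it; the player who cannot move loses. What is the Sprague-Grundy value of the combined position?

7

Row A is a plain Nim row of size 7, so its Grundy value is 7.
Grundy values for row B (subtraction set {3, 6, 7}):
g(0) = mex{} = 0
g(1) = mex{} = 0
g(2) = mex{} = 0
g(3) = mex{0} = 1
g(4) = mex{0} = 1
g(5) = mex{0} = 1
g(6) = mex{0,1} = 2
g(7) = mex{0,1} = 2
g(8) = mex{0,1} = 2
g(9) = mex{0,1,2} = 3
g(10) = mex{1,2} = 0
So g(10) = 0.
The value of a disjunctive sum is the nim-sum of the parts.
Combined value = 7 ⊕ 0 = 7.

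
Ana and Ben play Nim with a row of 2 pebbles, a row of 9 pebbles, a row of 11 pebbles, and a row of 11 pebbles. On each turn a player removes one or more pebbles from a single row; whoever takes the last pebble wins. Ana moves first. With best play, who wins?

Nim-sum: 2 XOR 9 XOR 11 XOR 11 = 11.
The nim-sum is 11 ≠ 0, so this is an N-position: the player to move can win; Ana has a winning move.

Ana wins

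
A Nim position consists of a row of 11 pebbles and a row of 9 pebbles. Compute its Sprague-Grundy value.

Bitwise XOR of the heap sizes:
  1011  (11)
  1001  (9)
  ----
  0010  (2)

2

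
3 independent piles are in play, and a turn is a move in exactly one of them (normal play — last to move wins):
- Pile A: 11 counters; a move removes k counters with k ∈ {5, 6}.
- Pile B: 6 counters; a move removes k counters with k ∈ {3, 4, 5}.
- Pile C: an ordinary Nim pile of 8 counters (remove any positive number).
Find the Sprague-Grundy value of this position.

10

Build the Grundy sequence for pile A with g(k) = mex{g(k−s) : s ∈ {5, 6}, s ≤ k}:
k:     0  1  2  3  4  5  6  7  8  9 10 11
g(k):  0  0  0  0  0  1  1  1  1  1  2  0
So g(11) = 0.
Grundy values for pile B (subtraction set {3, 4, 5}):
k:     0  1  2  3  4  5  6
g(k):  0  0  0  1  1  1  2
So g(6) = 2.
Pile C is a plain Nim pile of size 8, so its Grundy value is 8.
The value of a disjunctive sum is the nim-sum of the parts.
Combined value = 0 XOR 2 XOR 8 = 10.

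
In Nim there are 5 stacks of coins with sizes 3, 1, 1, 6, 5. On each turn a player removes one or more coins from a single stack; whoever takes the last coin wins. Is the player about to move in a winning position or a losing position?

Losing position

Compute the nim-sum pairwise:
3 ^ 1 = 2
2 ^ 1 = 3
3 ^ 6 = 5
5 ^ 5 = 0
The nim-sum is 0, so this is a P-position: the player to move is in a losing position under optimal play.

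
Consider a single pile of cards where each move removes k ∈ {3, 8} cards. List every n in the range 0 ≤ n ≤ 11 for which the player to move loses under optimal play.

0, 1, 2, 6, 7, 11

Build the Grundy sequence with g(k) = mex{g(k−s) : s ∈ {3, 8}, s ≤ k}:
g(0) = mex{} = 0
g(1) = mex{} = 0
g(2) = mex{} = 0
g(3) = mex{0} = 1
g(4) = mex{0} = 1
g(5) = mex{0} = 1
g(6) = mex{1} = 0
g(7) = mex{1} = 0
g(8) = mex{0,1} = 2
g(9) = mex{0} = 1
g(10) = mex{0} = 1
g(11) = mex{1,2} = 0
The P-positions (g = 0) in 0..11 are 0, 1, 2, 6, 7, 11.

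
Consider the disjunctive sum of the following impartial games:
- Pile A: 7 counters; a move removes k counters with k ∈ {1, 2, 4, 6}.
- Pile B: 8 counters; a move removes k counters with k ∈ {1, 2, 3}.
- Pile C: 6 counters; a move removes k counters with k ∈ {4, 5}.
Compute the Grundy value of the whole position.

For pile A, compute g(0), g(1), … with moves {1, 2, 4, 6}:
k:     0  1  2  3  4  5  6  7
g(k):  0  1  2  0  1  2  3  4
So g(7) = 4.
Grundy values for pile B (subtraction set {1, 2, 3}):
g(0) = mex{} = 0
g(1) = mex{0} = 1
g(2) = mex{0,1} = 2
g(3) = mex{0,1,2} = 3
g(4) = mex{1,2,3} = 0
g(5) = mex{0,2,3} = 1
g(6) = mex{0,1,3} = 2
g(7) = mex{0,1,2} = 3
g(8) = mex{1,2,3} = 0
So g(8) = 0.
Grundy values for pile C (subtraction set {4, 5}):
g(0) = mex{} = 0
g(1) = mex{} = 0
g(2) = mex{} = 0
g(3) = mex{} = 0
g(4) = mex{0} = 1
g(5) = mex{0} = 1
g(6) = mex{0} = 1
So g(6) = 1.
The value of a disjunctive sum is the nim-sum of the parts.
Combined value = 4 ⊕ 0 ⊕ 1 = 5.

5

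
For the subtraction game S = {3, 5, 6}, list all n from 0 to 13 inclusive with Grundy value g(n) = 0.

Build the Grundy sequence with g(k) = mex{g(k−s) : s ∈ {3, 5, 6}, s ≤ k}:
k:     0  1  2  3  4  5  6  7  8  9 10 11 12 13
g(k):  0  0  0  1  1  1  2  2  2  0  0  0  1  1
The P-positions (g = 0) in 0..13 are 0, 1, 2, 9, 10, 11.

0, 1, 2, 9, 10, 11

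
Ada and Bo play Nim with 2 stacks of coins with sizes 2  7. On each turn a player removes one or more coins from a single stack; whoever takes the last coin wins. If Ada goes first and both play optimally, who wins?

Ada wins

Write each in binary and XOR column by column:
  010  (2)
  111  (7)
  ---
  101  (5)
The nim-sum is 5 ≠ 0, so this is an N-position: the player to move can win; Ada has a winning move.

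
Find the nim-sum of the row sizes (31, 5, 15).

21

Compute the nim-sum pairwise:
31 XOR 5 = 26
26 XOR 15 = 21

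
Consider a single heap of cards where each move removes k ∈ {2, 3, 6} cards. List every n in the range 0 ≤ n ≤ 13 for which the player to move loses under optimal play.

0, 1, 5, 9, 10

Grundy values for subtraction set {2, 3, 6}:
g(0) = mex{} = 0
g(1) = mex{} = 0
g(2) = mex{0} = 1
g(3) = mex{0} = 1
g(4) = mex{0,1} = 2
g(5) = mex{1} = 0
g(6) = mex{0,1,2} = 3
g(7) = mex{0,2} = 1
g(8) = mex{0,1,3} = 2
g(9) = mex{1,3} = 0
g(10) = mex{1,2} = 0
g(11) = mex{0,2} = 1
g(12) = mex{0,3} = 1
g(13) = mex{0,1} = 2
The P-positions (g = 0) in 0..13 are 0, 1, 5, 9, 10.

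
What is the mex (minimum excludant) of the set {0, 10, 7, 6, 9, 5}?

0 is in the set but 1 is not, so the mex is 1.

1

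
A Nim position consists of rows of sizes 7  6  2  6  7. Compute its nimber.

Compute the nim-sum pairwise:
7 XOR 6 = 1
1 XOR 2 = 3
3 XOR 6 = 5
5 XOR 7 = 2

2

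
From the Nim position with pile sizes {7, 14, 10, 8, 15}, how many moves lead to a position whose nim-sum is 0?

3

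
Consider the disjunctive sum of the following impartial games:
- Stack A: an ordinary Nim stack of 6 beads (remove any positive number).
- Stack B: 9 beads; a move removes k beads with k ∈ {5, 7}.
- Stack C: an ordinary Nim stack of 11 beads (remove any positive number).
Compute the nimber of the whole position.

12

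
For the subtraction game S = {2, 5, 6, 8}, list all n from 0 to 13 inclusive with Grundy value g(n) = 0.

0, 1, 4, 11

Grundy values for subtraction set {2, 5, 6, 8}:
k:     0  1  2  3  4  5  6  7  8  9 10 11 12 13
g(k):  0  0  1  1  0  2  1  3  2  2  3  0  2  1
The P-positions (g = 0) in 0..13 are 0, 1, 4, 11.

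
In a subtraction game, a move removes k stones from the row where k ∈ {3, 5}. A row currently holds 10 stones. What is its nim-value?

Grundy values for subtraction set {3, 5}:
g(0) = mex{} = 0
g(1) = mex{} = 0
g(2) = mex{} = 0
g(3) = mex{0} = 1
g(4) = mex{0} = 1
g(5) = mex{0} = 1
g(6) = mex{0,1} = 2
g(7) = mex{0,1} = 2
g(8) = mex{1} = 0
g(9) = mex{1,2} = 0
g(10) = mex{1,2} = 0
So g(10) = 0.

0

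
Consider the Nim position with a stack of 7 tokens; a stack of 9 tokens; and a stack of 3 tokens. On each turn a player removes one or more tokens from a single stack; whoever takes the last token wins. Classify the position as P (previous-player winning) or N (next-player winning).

N-position

In binary:
  0111  (7)
  1001  (9)
  0011  (3)
  ----
  1101  (13)
The nim-sum is 13 ≠ 0, so this is an N-position: the player to move can win.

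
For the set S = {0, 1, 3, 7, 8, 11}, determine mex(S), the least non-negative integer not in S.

2

The values 0, 1 are all present; 2 is the first non-negative integer missing from the set.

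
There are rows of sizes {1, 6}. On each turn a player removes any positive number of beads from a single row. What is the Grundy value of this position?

7

In binary:
  001  (1)
  110  (6)
  ---
  111  (7)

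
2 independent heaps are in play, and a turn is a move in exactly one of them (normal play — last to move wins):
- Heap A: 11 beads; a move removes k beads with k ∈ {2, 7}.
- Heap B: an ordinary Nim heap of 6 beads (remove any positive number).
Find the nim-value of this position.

7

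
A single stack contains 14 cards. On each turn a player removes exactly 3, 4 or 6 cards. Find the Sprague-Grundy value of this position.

1

Grundy values for subtraction set {3, 4, 6}:
k:     0  1  2  3  4  5  6  7  8  9 10 11 12 13 14
g(k):  0  0  0  1  1  1  2  2  2  0  0  0  1  1  1
So g(14) = 1.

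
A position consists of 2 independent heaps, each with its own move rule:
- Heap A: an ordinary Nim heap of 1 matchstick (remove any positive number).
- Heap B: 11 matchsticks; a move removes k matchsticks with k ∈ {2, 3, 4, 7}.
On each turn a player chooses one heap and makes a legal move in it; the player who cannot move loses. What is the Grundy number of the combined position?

1

Heap A is a plain Nim heap of size 1, so its Grundy value is 1.
For heap B, compute g(0), g(1), … with moves {2, 3, 4, 7}:
g(0) = mex{} = 0
g(1) = mex{} = 0
g(2) = mex{0} = 1
g(3) = mex{0} = 1
g(4) = mex{0,1} = 2
g(5) = mex{0,1} = 2
g(6) = mex{1,2} = 0
g(7) = mex{0,1,2} = 3
g(8) = mex{0,2} = 1
g(9) = mex{0,1,2,3} = 4
g(10) = mex{0,1,3} = 2
g(11) = mex{1,2,3,4} = 0
So g(11) = 0.
The value of a disjunctive sum is the nim-sum of the parts.
Combined value = 1 XOR 0 = 1.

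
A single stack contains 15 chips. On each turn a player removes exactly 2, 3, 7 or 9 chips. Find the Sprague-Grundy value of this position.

2

Build the Grundy sequence with g(k) = mex{g(k−s) : s ∈ {2, 3, 7, 9}, s ≤ k}:
k:     0  1  2  3  4  5  6  7  8  9 10 11 12 13 14 15
g(k):  0  0  1  1  2  0  0  1  1  2  2  0  3  1  2  2
So g(15) = 2.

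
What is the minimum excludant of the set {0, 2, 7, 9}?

1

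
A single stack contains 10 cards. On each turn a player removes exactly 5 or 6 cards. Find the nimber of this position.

2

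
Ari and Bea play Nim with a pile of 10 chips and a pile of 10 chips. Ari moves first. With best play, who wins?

Bea wins

Nim-sum: 10 ⊕ 10 = 0.
The nim-sum is 0, so this is a P-position: the player to move is in a losing position under optimal play; Ari is about to move from it and so loses — Bea wins.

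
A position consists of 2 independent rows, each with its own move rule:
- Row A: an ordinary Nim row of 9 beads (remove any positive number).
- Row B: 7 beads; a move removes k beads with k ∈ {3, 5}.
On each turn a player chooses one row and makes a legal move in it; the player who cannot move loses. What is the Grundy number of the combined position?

Row A is a plain Nim row of size 9, so its Grundy value is 9.
Grundy values for row B (subtraction set {3, 5}):
g(0) = mex{} = 0
g(1) = mex{} = 0
g(2) = mex{} = 0
g(3) = mex{0} = 1
g(4) = mex{0} = 1
g(5) = mex{0} = 1
g(6) = mex{0,1} = 2
g(7) = mex{0,1} = 2
So g(7) = 2.
The value of a disjunctive sum is the nim-sum of the parts.
Combined value = 9 XOR 2 = 11.

11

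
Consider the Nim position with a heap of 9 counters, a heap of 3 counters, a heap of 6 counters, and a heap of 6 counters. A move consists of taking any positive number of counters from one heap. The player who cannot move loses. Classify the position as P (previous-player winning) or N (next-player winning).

N-position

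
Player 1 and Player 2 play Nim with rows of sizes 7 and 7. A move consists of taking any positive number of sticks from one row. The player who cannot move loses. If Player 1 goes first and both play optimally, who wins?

Compute the nim-sum pairwise:
7 ^ 7 = 0
The nim-sum is 0, so this is a P-position: the player to move is in a losing position under optimal play; Player 1 is about to move from it and so loses — Player 2 wins.

Player 2 wins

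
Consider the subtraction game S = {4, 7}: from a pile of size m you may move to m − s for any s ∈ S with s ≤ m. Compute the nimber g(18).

Grundy values for subtraction set {4, 7}:
k:     0  1  2  3  4  5  6  7  8  9 10 11 12 13 14 15 16 17 18
g(k):  0  0  0  0  1  1  1  1  2  2  2  0  0  0  0  1  1  1  1
So g(18) = 1.

1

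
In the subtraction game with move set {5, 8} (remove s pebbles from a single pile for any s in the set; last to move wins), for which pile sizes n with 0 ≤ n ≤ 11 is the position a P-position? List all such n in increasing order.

Build the Grundy sequence with g(k) = mex{g(k−s) : s ∈ {5, 8}, s ≤ k}:
k:     0  1  2  3  4  5  6  7  8  9 10 11
g(k):  0  0  0  0  0  1  1  1  1  1  2  2
The P-positions (g = 0) in 0..11 are 0, 1, 2, 3, 4.

0, 1, 2, 3, 4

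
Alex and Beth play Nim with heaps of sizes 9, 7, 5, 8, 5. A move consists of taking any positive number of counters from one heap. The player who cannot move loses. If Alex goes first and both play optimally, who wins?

Compute the nim-sum pairwise:
9 ^ 7 = 14
14 ^ 5 = 11
11 ^ 8 = 3
3 ^ 5 = 6
The nim-sum is 6 ≠ 0, so this is an N-position: the player to move can win; Alex has a winning move.

Alex wins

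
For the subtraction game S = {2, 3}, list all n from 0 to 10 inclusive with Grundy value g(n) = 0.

0, 1, 5, 6, 10

Build the Grundy sequence with g(k) = mex{g(k−s) : s ∈ {2, 3}, s ≤ k}:
k:     0  1  2  3  4  5  6  7  8  9 10
g(k):  0  0  1  1  2  0  0  1  1  2  0
The P-positions (g = 0) in 0..10 are 0, 1, 5, 6, 10.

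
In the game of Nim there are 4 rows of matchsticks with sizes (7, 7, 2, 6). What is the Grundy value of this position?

Write each in binary and XOR column by column:
  111  (7)
  111  (7)
  010  (2)
  110  (6)
  ---
  100  (4)

4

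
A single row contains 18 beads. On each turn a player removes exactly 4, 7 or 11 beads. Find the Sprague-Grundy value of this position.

0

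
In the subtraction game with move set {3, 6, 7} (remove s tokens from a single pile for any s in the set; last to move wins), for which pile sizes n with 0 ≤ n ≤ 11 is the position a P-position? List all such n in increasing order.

0, 1, 2, 10, 11

Build the Grundy sequence with g(k) = mex{g(k−s) : s ∈ {3, 6, 7}, s ≤ k}:
k:     0  1  2  3  4  5  6  7  8  9 10 11
g(k):  0  0  0  1  1  1  2  2  2  3  0  0
The P-positions (g = 0) in 0..11 are 0, 1, 2, 10, 11.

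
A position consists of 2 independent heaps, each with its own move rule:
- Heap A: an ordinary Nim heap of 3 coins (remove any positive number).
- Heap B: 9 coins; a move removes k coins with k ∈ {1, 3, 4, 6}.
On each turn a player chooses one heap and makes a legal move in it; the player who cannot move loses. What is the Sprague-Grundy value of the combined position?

3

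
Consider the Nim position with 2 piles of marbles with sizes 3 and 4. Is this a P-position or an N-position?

N-position

Compute the nim-sum pairwise:
3 XOR 4 = 7
The nim-sum is 7 ≠ 0, so this is an N-position: the player to move can win.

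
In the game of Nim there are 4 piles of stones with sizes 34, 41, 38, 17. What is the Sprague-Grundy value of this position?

60

Nim-sum: 34 ⊕ 41 ⊕ 38 ⊕ 17 = 60.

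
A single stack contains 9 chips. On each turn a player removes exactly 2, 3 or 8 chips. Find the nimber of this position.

Build the Grundy sequence with g(k) = mex{g(k−s) : s ∈ {2, 3, 8}, s ≤ k}:
g(0) = mex{} = 0
g(1) = mex{} = 0
g(2) = mex{0} = 1
g(3) = mex{0} = 1
g(4) = mex{0,1} = 2
g(5) = mex{1} = 0
g(6) = mex{1,2} = 0
g(7) = mex{0,2} = 1
g(8) = mex{0} = 1
g(9) = mex{0,1} = 2
So g(9) = 2.

2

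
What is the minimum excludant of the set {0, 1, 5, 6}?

2

The values 0, 1 are all present; 2 is the first non-negative integer missing from the set.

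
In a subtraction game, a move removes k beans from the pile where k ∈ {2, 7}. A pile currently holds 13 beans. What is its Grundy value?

0

Grundy values for subtraction set {2, 7}:
k:     0  1  2  3  4  5  6  7  8  9 10 11 12 13
g(k):  0  0  1  1  0  0  1  1  2  0  0  1  1  0
So g(13) = 0.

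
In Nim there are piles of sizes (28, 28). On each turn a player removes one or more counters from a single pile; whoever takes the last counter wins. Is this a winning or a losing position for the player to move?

Compute the nim-sum pairwise:
28 ⊕ 28 = 0
The nim-sum is 0, so this is a P-position: the player to move is in a losing position under optimal play.

Losing position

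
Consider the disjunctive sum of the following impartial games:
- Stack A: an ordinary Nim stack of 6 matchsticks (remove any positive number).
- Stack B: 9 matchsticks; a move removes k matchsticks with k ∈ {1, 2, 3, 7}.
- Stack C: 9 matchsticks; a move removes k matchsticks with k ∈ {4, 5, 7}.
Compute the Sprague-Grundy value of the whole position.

5

Stack A is a plain Nim stack of size 6, so its Grundy value is 6.
Build the Grundy sequence for stack B with g(k) = mex{g(k−s) : s ∈ {1, 2, 3, 7}, s ≤ k}:
k:     0  1  2  3  4  5  6  7  8  9
g(k):  0  1  2  3  0  1  2  3  0  1
So g(9) = 1.
For stack C, compute g(0), g(1), … with moves {4, 5, 7}:
k:     0  1  2  3  4  5  6  7  8  9
g(k):  0  0  0  0  1  1  1  1  2  2
So g(9) = 2.
By the Sprague-Grundy theorem, the Grundy value of a sum of independent games is the XOR of the component values.
Combined value = 6 XOR 1 XOR 2 = 5.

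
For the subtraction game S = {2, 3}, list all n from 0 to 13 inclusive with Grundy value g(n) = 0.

0, 1, 5, 6, 10, 11

Build the Grundy sequence with g(k) = mex{g(k−s) : s ∈ {2, 3}, s ≤ k}:
k:     0  1  2  3  4  5  6  7  8  9 10 11 12 13
g(k):  0  0  1  1  2  0  0  1  1  2  0  0  1  1
The P-positions (g = 0) in 0..13 are 0, 1, 5, 6, 10, 11.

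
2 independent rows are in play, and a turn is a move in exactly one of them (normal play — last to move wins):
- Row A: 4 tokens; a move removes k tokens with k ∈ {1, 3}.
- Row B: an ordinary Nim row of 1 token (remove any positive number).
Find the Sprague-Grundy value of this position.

Grundy values for row A (subtraction set {1, 3}):
k:     0  1  2  3  4
g(k):  0  1  0  1  0
So g(4) = 0.
Row B is a plain Nim row of size 1, so its Grundy value is 1.
By the Sprague-Grundy theorem, the Grundy value of a sum of independent games is the XOR of the component values.
Combined value = 0 XOR 1 = 1.

1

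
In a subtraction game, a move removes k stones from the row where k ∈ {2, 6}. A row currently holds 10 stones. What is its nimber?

1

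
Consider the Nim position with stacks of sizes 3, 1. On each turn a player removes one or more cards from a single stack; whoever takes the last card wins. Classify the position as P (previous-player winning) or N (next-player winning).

N-position

Bitwise XOR of the heap sizes:
  11  (3)
  01  (1)
  --
  10  (2)
The nim-sum is 2 ≠ 0, so this is an N-position: the player to move can win.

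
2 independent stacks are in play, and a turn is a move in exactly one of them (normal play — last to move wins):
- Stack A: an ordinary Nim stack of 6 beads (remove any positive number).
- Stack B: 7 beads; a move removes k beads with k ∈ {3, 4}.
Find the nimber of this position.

6

Stack A is a plain Nim stack of size 6, so its Grundy value is 6.
Build the Grundy sequence for stack B with g(k) = mex{g(k−s) : s ∈ {3, 4}, s ≤ k}:
g(0) = mex{} = 0
g(1) = mex{} = 0
g(2) = mex{} = 0
g(3) = mex{0} = 1
g(4) = mex{0} = 1
g(5) = mex{0} = 1
g(6) = mex{0,1} = 2
g(7) = mex{1} = 0
So g(7) = 0.
By the Sprague-Grundy theorem, the Grundy value of a sum of independent games is the XOR of the component values.
Combined value = 6 XOR 0 = 6.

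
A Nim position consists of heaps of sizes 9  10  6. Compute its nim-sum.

5

Bitwise XOR of the heap sizes:
  1001  (9)
  1010  (10)
  0110  (6)
  ----
  0101  (5)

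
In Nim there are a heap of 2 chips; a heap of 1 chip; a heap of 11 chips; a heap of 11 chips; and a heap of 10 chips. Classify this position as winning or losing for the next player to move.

Winning position

Compute the nim-sum pairwise:
2 ⊕ 1 = 3
3 ⊕ 11 = 8
8 ⊕ 11 = 3
3 ⊕ 10 = 9
The nim-sum is 9 ≠ 0, so this is an N-position: the player to move can win.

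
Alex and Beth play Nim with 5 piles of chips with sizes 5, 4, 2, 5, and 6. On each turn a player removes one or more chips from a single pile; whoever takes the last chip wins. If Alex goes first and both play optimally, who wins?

Beth wins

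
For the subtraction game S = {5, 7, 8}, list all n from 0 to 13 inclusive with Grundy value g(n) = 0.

0, 1, 2, 3, 4, 13

Build the Grundy sequence with g(k) = mex{g(k−s) : s ∈ {5, 7, 8}, s ≤ k}:
g(0) = mex{} = 0
g(1) = mex{} = 0
g(2) = mex{} = 0
g(3) = mex{} = 0
g(4) = mex{} = 0
g(5) = mex{0} = 1
g(6) = mex{0} = 1
g(7) = mex{0} = 1
g(8) = mex{0} = 1
g(9) = mex{0} = 1
g(10) = mex{0,1} = 2
g(11) = mex{0,1} = 2
g(12) = mex{0,1} = 2
g(13) = mex{1} = 0
The P-positions (g = 0) in 0..13 are 0, 1, 2, 3, 4, 13.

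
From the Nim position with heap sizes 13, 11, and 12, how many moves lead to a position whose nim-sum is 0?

3

In binary:
  1101  (13)
  1011  (11)
  1100  (12)
  ----
  1010  (10)
The overall nim-sum is X = 10. A heap of size p has a winning move iff p XOR X < p (reduce it to p XOR X).
  13: 13 XOR 10 = 7 < 13 — winning move (to 7).
  11: 11 XOR 10 = 1 < 11 — winning move (to 1).
  12: 12 XOR 10 = 6 < 12 — winning move (to 6).
That gives 3 winning moves.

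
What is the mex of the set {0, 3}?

0 is in the set but 1 is not, so the mex is 1.

1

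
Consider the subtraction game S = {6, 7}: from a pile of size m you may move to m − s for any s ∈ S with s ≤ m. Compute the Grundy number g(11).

1

Grundy values for subtraction set {6, 7}:
k:     0  1  2  3  4  5  6  7  8  9 10 11
g(k):  0  0  0  0  0  0  1  1  1  1  1  1
So g(11) = 1.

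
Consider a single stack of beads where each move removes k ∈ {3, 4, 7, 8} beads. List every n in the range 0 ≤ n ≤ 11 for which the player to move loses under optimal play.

0, 1, 2, 11

Compute g(0), g(1), … for moves {3, 4, 7, 8}:
k:     0  1  2  3  4  5  6  7  8  9 10 11
g(k):  0  0  0  1  1  1  2  2  2  3  3  0
The P-positions (g = 0) in 0..11 are 0, 1, 2, 11.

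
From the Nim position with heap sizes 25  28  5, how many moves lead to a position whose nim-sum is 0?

0

Write each in binary and XOR column by column:
  11001  (25)
  11100  (28)
  00101  (5)
  -----
  00000  (0)
The nim-sum is already 0, so every move leaves a nonzero nim-sum — there are no winning moves.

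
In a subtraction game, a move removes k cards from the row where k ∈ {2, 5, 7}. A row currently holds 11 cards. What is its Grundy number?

Compute g(0), g(1), … for moves {2, 5, 7}:
k:     0  1  2  3  4  5  6  7  8  9 10 11
g(k):  0  0  1  1  0  2  1  3  2  2  0  3
So g(11) = 3.

3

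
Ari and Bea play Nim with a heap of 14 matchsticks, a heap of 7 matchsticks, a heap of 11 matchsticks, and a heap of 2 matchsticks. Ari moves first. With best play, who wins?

Bea wins

Nim-sum: 14 XOR 7 XOR 11 XOR 2 = 0.
The nim-sum is 0, so this is a P-position: the player to move is in a losing position under optimal play; Ari is about to move from it and so loses — Bea wins.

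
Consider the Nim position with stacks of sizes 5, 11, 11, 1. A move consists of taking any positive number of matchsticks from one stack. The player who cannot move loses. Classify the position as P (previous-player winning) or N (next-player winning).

N-position

Compute the nim-sum pairwise:
5 XOR 11 = 14
14 XOR 11 = 5
5 XOR 1 = 4
The nim-sum is 4 ≠ 0, so this is an N-position: the player to move can win.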